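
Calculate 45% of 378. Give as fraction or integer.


Compute 45% of 378
Convert percentage: 45% = 45/100
Multiply: 378 * 45/100
= 17010/100
= 1701/10

1701/10


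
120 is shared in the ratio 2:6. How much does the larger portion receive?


Total parts = 2 + 6 = 8
Value per part = 120 / 8 = 15
First share = 2 * 15 = 30
Second share = 6 * 15 = 90
Larger share = 90

90


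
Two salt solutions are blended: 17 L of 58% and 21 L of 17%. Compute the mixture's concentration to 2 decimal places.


Solute in mixture 1 = 58% of 17 L = 17*58/100 = 493/50 L
Solute in mixture 2 = 17% of 21 L = 21*17/100 = 357/100 L
Total solute = 493/50 + 357/100 = 1343/100 L
Total volume = 17 + 21 = 38 L
Final concentration = 1343/100/38 * 100 = 35.34%

35.34


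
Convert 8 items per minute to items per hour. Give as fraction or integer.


Converting from per minute to per hour
Rate = 8 items per minute
Multiply by 60: 8 * 60
= 480 items per hour

480


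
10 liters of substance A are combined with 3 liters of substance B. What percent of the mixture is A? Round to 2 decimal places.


Volume of A = 10 L
Volume of B = 3 L
Total volume = 10 + 3 = 13 L
Percentage of A = (10/13) * 100
= 76.92%

76.92


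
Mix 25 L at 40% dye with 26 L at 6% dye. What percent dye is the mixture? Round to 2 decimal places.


Solute in mixture 1 = 40% of 25 L = 25*40/100 = 10 L
Solute in mixture 2 = 6% of 26 L = 26*6/100 = 39/25 L
Total solute = 10 + 39/25 = 289/25 L
Total volume = 25 + 26 = 51 L
Final concentration = 289/25/51 * 100 = 22.67%

22.67


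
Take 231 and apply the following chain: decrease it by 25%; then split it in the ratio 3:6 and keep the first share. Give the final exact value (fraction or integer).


Start with 231.
Step 1: Decrease by 25%: 231 * 75/100 = 693/4
Step 2: Split 3:6, first share = 693/4 * 3/9 = 231/4
Final result = 231/4

231/4


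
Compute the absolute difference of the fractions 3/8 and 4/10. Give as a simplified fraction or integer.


Simplify: 3/8 = 3/8 and 4/10 = 2/5
Find common denominator: LCD = 40
Convert: 15/40 and 16/40
Difference = |15 - 16|/40 = 1/40
Simplified = 1/40

1/40


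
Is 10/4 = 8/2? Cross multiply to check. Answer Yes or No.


Cross multiply to check 10/4 = 8/2
Left cross product: 10 * 2 = 20
Right cross product: 4 * 8 = 32
20 != 32
Not equal, so proportions differ => No

No


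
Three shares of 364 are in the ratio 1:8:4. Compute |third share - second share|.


Total parts = 1 + 8 + 4 = 13
Value per part = 364 / 13 = 28
Shares: 1*28=28, 8*28=224, 4*28=112
Third share = 112, second share = 224
Difference = |112 - 224| = 112

112


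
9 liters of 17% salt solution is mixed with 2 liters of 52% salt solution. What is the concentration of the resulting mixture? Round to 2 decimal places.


Solute in mixture 1 = 17% of 9 L = 9*17/100 = 153/100 L
Solute in mixture 2 = 52% of 2 L = 2*52/100 = 26/25 L
Total solute = 153/100 + 26/25 = 257/100 L
Total volume = 9 + 2 = 11 L
Final concentration = 257/100/11 * 100 = 23.36%

23.36


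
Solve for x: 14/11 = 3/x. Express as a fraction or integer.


Setting up: 14/11 = 3/x
Cross multiply: 14 * x = 11 * 3
14x = 33
x = 33/14
x = 33/14

33/14


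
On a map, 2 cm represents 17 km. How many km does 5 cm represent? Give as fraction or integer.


Map scale: 2 cm = 17 km
Measured distance on map = 5 cm
Set up proportion: 5 * 17 / 2
= 85 / 2
= 85/2 km

85/2


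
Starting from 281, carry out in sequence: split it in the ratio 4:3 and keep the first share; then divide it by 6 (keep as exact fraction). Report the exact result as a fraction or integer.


Start with 281.
Step 1: Split 4:3, first share = 281 * 4/7 = 1124/7
Step 2: Divide by 6: 1124/7 / 6 = 562/21
Final result = 562/21

562/21


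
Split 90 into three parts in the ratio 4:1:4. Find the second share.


Ratio = 4:1:4
Total parts = 4 + 1 + 4 = 9
Value per part = 90 / 9 = 10
First share = 4 * 10 = 40
Middle share = 1 * 10 = 10
Third share = 4 * 10 = 40

10


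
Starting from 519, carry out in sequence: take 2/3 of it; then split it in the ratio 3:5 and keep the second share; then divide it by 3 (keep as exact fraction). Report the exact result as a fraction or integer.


Start with 519.
Step 1: Take 2/3: 519 * 2/3 = 346
Step 2: Split 3:5, second share = 346 * 5/8 = 865/4
Step 3: Divide by 3: 865/4 / 3 = 865/12
Final result = 865/12

865/12


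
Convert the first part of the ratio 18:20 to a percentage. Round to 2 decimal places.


Total parts = 18 + 20 = 38
First part fraction = 18/38
Percentage = (18/38) * 100
= 0.473684 * 100
= 47.37%

47.37


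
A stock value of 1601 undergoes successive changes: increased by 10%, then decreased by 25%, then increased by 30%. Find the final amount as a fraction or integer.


Start: 1601
Step 1: increase by 10% => multiply by 110/100
  1601 * 110/100 = 17611/10
Step 2: decrease by 25% => multiply by 75/100
  17611/10 * 75/100 = 52833/40
Step 3: increase by 30% => multiply by 130/100
  52833/40 * 130/100 = 686829/400
Final value = 686829/400

686829/400


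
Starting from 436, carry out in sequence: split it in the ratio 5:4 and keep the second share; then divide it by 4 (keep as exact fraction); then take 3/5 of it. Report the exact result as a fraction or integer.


Start with 436.
Step 1: Split 5:4, second share = 436 * 4/9 = 1744/9
Step 2: Divide by 4: 1744/9 / 4 = 436/9
Step 3: Take 3/5: 436/9 * 3/5 = 436/15
Final result = 436/15

436/15


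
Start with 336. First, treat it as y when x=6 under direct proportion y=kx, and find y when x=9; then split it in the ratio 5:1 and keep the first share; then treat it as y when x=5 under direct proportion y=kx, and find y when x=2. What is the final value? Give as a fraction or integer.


Start with 336.
Step 1: Direct prop: k = (336)/6; new y = k*9 = 336*9/6 = 504
Step 2: Split 5:1, first share = 504 * 5/6 = 420
Step 3: Direct prop: k = (420)/5; new y = k*2 = 420*2/5 = 168
Final result = 168

168


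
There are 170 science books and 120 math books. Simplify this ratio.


Find GCD(170, 120)
GCD = 10
Divide both by 10: 170/10 = 17, 120/10 = 12
Simplified ratio = 17:12

17:12


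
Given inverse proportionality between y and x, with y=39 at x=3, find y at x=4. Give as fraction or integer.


Inverse proportion: y = k/x
Find k: k = 3 * 39 = 117
Compute y at x=4: y = 117/4
y = 117/4

117/4


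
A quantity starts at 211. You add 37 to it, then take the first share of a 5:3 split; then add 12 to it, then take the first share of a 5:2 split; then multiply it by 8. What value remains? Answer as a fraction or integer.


Start with 211.
Step 1: Add 37: 211+37=248; split 5:3 first = 248*5/8 = 155
Step 2: Add 12: 155+12=167; split 5:2 first = 167*5/7 = 835/7
Step 3: Multiply by 8: 835/7 * 8 = 6680/7
Final result = 6680/7

6680/7


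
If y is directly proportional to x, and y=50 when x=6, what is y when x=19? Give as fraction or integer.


Direct proportion: y = kx
Find k: k = 50/6 = 25/3
Compute y at x=19: y = 25/3 * 19
y = 475/3

475/3


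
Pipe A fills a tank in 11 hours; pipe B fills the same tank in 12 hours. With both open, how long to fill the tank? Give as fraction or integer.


Rate of A = 1/11 job per hour
Rate of B = 1/12 job per hour
Combined rate = 1/11 + 1/12
Find common denominator: (12 + 11)/(11*12) = 23/132
Combined rate = 23/132 job per hour
Time together = 1 / (23/132) = 132/23 hours

132/23


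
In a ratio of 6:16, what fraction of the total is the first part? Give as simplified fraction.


Total parts = 6 + 16 = 22
First part fraction = 6/22
Simplify: 6/22 = 3/11

3/11


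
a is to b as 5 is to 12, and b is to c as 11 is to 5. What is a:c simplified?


Given a:b = 5:12 and b:c = 11:5
Make b consistent. Multiply first ratio by 11: a:b = 55:132
Multiply second ratio by 12: b:c = 132:60
Now b = 132 in both, so a:b:c = 55:132:60
Therefore a:c = 55:60
Simplify by GCD: a:c = 11:12

11:12


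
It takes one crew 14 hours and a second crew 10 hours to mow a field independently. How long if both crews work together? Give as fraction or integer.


Rate of A = 1/14 job per hour
Rate of B = 1/10 job per hour
Combined rate = 1/14 + 1/10
Find common denominator: (10 + 14)/(14*10) = 24/140
Combined rate = 6/35 job per hour
Time together = 1 / (6/35) = 35/6 hours

35/6


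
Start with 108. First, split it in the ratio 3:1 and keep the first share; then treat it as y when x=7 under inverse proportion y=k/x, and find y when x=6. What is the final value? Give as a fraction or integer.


Start with 108.
Step 1: Split 3:1, first share = 108 * 3/4 = 81
Step 2: Inverse prop: k = (81)*7; new y = k/6 = 81*7/6 = 189/2
Final result = 189/2

189/2


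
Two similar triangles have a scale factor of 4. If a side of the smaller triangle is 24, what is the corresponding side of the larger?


Similar triangles have proportional sides
Scale factor = 4
Smaller side = 24
Corresponding larger side = 24 * 4
= 96

96


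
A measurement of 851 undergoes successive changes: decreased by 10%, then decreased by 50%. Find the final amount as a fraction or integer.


Start: 851
Step 1: decrease by 10% => multiply by 90/100
  851 * 90/100 = 7659/10
Step 2: decrease by 50% => multiply by 50/100
  7659/10 * 50/100 = 7659/20
Final value = 7659/20

7659/20


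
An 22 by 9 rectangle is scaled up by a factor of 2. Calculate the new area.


Original dimensions: 22 x 9
Enlargement factor = 2
New width = 22 * 2 = 44
New height = 9 * 2 = 18
New area = 44 * 18 = 792

792


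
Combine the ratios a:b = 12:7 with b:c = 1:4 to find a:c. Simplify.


Given a:b = 12:7 and b:c = 1:4
Make b consistent. Multiply first ratio by 1: a:b = 12:7
Multiply second ratio by 7: b:c = 7:28
Now b = 7 in both, so a:b:c = 12:7:28
Therefore a:c = 12:28
Simplify by GCD: a:c = 3:7

3:7


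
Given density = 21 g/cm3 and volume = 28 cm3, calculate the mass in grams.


Using mass = density * volume
Density = 21 g/cm3
Volume = 28 cm3
Mass = 21 * 28
= 588 g

588


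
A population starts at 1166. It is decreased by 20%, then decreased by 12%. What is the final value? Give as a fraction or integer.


Start: 1166
Step 1: decrease by 20% => multiply by 80/100
  1166 * 80/100 = 4664/5
Step 2: decrease by 12% => multiply by 88/100
  4664/5 * 88/100 = 102608/125
Final value = 102608/125

102608/125


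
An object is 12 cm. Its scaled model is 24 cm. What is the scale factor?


Original length = 12 cm
Scaled length = 24 cm
Scale factor = 24 / 12
= 2

2


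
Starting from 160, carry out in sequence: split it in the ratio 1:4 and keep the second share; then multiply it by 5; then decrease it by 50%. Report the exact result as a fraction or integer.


Start with 160.
Step 1: Split 1:4, second share = 160 * 4/5 = 128
Step 2: Multiply by 5: 128 * 5 = 640
Step 3: Decrease by 50%: 640 * 50/100 = 320
Final result = 320

320


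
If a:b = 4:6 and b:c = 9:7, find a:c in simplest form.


Given a:b = 4:6 and b:c = 9:7
Make b consistent. Multiply first ratio by 9: a:b = 36:54
Multiply second ratio by 6: b:c = 54:42
Now b = 54 in both, so a:b:c = 36:54:42
Therefore a:c = 36:42
Simplify by GCD: a:c = 6:7

6:7


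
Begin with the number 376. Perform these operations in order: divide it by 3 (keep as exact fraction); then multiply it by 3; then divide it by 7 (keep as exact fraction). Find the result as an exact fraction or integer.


Start with 376.
Step 1: Divide by 3: 376 / 3 = 376/3
Step 2: Multiply by 3: 376/3 * 3 = 376
Step 3: Divide by 7: 376 / 7 = 376/7
Final result = 376/7

376/7


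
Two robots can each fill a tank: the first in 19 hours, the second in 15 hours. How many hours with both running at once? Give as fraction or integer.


Rate of A = 1/19 job per hour
Rate of B = 1/15 job per hour
Combined rate = 1/19 + 1/15
Find common denominator: (15 + 19)/(19*15) = 34/285
Combined rate = 34/285 job per hour
Time together = 1 / (34/285) = 285/34 hours

285/34


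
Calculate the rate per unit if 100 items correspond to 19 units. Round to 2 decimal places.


Total items = 100
Number of units = 19
Unit rate = 100 / 19
= 5.26 items per unit

5.26


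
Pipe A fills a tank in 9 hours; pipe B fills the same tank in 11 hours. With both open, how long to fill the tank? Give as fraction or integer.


Rate of A = 1/9 job per hour
Rate of B = 1/11 job per hour
Combined rate = 1/9 + 1/11
Find common denominator: (11 + 9)/(9*11) = 20/99
Combined rate = 20/99 job per hour
Time together = 1 / (20/99) = 99/20 hours

99/20


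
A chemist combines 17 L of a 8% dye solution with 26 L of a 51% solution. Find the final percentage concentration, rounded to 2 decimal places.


Solute in mixture 1 = 8% of 17 L = 17*8/100 = 34/25 L
Solute in mixture 2 = 51% of 26 L = 26*51/100 = 663/50 L
Total solute = 34/25 + 663/50 = 731/50 L
Total volume = 17 + 26 = 43 L
Final concentration = 731/50/43 * 100 = 34.00%

34.00


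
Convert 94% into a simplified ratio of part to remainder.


Part = 94%, Remainder = 6%
Ratio = 94:6
GCD(94, 6) = 2
Simplify: 47:3 = 47:3

47:3


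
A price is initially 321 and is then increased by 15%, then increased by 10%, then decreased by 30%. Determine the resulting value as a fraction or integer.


Start: 321
Step 1: increase by 15% => multiply by 115/100
  321 * 115/100 = 7383/20
Step 2: increase by 10% => multiply by 110/100
  7383/20 * 110/100 = 81213/200
Step 3: decrease by 30% => multiply by 70/100
  81213/200 * 70/100 = 568491/2000
Final value = 568491/2000

568491/2000


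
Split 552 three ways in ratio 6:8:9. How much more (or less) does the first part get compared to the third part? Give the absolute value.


Total parts = 6 + 8 + 9 = 23
Value per part = 552 / 23 = 24
Shares: 6*24=144, 8*24=192, 9*24=216
First share = 144, third share = 216
Difference = |144 - 216| = 72

72


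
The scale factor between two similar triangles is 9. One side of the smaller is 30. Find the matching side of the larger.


Similar triangles have proportional sides
Scale factor = 9
Smaller side = 30
Corresponding larger side = 30 * 9
= 270

270


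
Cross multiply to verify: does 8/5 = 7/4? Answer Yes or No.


Cross multiply to check 8/5 = 7/4
Left cross product: 8 * 4 = 32
Right cross product: 5 * 7 = 35
32 != 35
Not equal, so proportions differ => No

No


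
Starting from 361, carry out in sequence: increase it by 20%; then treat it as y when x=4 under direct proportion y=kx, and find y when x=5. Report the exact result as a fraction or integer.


Start with 361.
Step 1: Increase by 20%: 361 * 120/100 = 2166/5
Step 2: Direct prop: k = (2166/5)/4; new y = k*5 = 2166/5*5/4 = 1083/2
Final result = 1083/2

1083/2


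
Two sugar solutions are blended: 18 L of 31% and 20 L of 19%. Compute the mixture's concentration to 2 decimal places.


Solute in mixture 1 = 31% of 18 L = 18*31/100 = 279/50 L
Solute in mixture 2 = 19% of 20 L = 20*19/100 = 19/5 L
Total solute = 279/50 + 19/5 = 469/50 L
Total volume = 18 + 20 = 38 L
Final concentration = 469/50/38 * 100 = 24.68%

24.68


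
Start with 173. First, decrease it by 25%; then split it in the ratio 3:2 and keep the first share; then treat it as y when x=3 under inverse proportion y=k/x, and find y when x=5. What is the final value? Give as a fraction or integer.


Start with 173.
Step 1: Decrease by 25%: 173 * 75/100 = 519/4
Step 2: Split 3:2, first share = 519/4 * 3/5 = 1557/20
Step 3: Inverse prop: k = (1557/20)*3; new y = k/5 = 1557/20*3/5 = 4671/100
Final result = 4671/100

4671/100


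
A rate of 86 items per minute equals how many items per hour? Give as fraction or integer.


Converting from per minute to per hour
Rate = 86 items per minute
Multiply by 60: 86 * 60
= 5160 items per hour

5160


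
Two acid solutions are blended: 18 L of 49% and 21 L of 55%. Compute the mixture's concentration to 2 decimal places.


Solute in mixture 1 = 49% of 18 L = 18*49/100 = 441/50 L
Solute in mixture 2 = 55% of 21 L = 21*55/100 = 231/20 L
Total solute = 441/50 + 231/20 = 2037/100 L
Total volume = 18 + 21 = 39 L
Final concentration = 2037/100/39 * 100 = 52.23%

52.23


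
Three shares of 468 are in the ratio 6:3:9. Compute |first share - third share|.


Total parts = 6 + 3 + 9 = 18
Value per part = 468 / 18 = 26
Shares: 6*26=156, 3*26=78, 9*26=234
First share = 156, third share = 234
Difference = |156 - 234| = 78

78


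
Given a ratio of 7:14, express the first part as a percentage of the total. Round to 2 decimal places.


Total parts = 7 + 14 = 21
First part fraction = 7/21
Percentage = (7/21) * 100
= 0.333333 * 100
= 33.33%

33.33


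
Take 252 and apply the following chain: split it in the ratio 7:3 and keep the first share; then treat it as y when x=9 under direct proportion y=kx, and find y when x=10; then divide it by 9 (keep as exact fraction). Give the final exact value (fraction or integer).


Start with 252.
Step 1: Split 7:3, first share = 252 * 7/10 = 882/5
Step 2: Direct prop: k = (882/5)/9; new y = k*10 = 882/5*10/9 = 196
Step 3: Divide by 9: 196 / 9 = 196/9
Final result = 196/9

196/9


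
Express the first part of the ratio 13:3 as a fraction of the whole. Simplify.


Total parts = 13 + 3 = 16
First part fraction = 13/16
Simplify: 13/16 = 13/16

13/16


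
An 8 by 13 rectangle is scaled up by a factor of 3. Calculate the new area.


Original dimensions: 8 x 13
Enlargement factor = 3
New width = 8 * 3 = 24
New height = 13 * 3 = 39
New area = 24 * 39 = 936

936


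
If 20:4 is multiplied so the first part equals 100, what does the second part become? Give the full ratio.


Original ratio: 20:4
First term target: 100
Scale factor = 100 / 20 = 5
Multiply second term: 4 * 5 = 20
Equivalent ratio = 100:20

100:20


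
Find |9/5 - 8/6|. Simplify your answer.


Simplify: 9/5 = 9/5 and 8/6 = 4/3
Find common denominator: LCD = 15
Convert: 27/15 and 20/15
Difference = |27 - 20|/15 = 7/15
Simplified = 7/15

7/15


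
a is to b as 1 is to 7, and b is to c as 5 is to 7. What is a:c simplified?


Given a:b = 1:7 and b:c = 5:7
Make b consistent. Multiply first ratio by 5: a:b = 5:35
Multiply second ratio by 7: b:c = 35:49
Now b = 35 in both, so a:b:c = 5:35:49
Therefore a:c = 5:49
Simplify by GCD: a:c = 5:49

5:49


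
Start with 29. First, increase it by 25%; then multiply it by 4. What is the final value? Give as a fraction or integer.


Start with 29.
Step 1: Increase by 25%: 29 * 125/100 = 145/4
Step 2: Multiply by 4: 145/4 * 4 = 145
Final result = 145

145


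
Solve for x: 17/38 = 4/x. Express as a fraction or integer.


Setting up: 17/38 = 4/x
Cross multiply: 17 * x = 38 * 4
17x = 152
x = 152/17
x = 152/17

152/17


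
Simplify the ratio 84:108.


Find GCD(84, 108)
GCD = 12
Divide both by 12: 84/12 = 7, 108/12 = 9
Simplified ratio = 7:9

7:9


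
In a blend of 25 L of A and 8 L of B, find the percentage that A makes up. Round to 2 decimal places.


Volume of A = 25 L
Volume of B = 8 L
Total volume = 25 + 8 = 33 L
Percentage of A = (25/33) * 100
= 75.76%

75.76


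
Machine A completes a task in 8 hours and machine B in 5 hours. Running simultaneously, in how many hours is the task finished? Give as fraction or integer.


Rate of A = 1/8 job per hour
Rate of B = 1/5 job per hour
Combined rate = 1/8 + 1/5
Find common denominator: (5 + 8)/(8*5) = 13/40
Combined rate = 13/40 job per hour
Time together = 1 / (13/40) = 40/13 hours

40/13


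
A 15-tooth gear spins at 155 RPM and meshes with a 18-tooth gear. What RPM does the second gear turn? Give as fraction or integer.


Gear ratio: teeth_A * RPM_A = teeth_B * RPM_B
15 * 155 = 18 * RPM_B
2325 = 18 * RPM_B
RPM_B = 2325 / 18
RPM_B = 775/6

775/6


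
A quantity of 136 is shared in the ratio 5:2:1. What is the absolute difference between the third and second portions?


Total parts = 5 + 2 + 1 = 8
Value per part = 136 / 8 = 17
Shares: 5*17=85, 2*17=34, 1*17=17
Third share = 17, second share = 34
Difference = |17 - 34| = 17

17


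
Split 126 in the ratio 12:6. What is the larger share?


Total parts = 12 + 6 = 18
Value per part = 126 / 18 = 7
First share = 12 * 7 = 84
Second share = 6 * 7 = 42
Larger share = 84

84


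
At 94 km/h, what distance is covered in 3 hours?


Using distance = speed * time
Speed = 94 km/h
Time = 3 hours
Distance = 94 * 3
= 282 km

282


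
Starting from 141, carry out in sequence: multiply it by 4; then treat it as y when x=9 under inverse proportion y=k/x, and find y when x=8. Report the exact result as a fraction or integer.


Start with 141.
Step 1: Multiply by 4: 141 * 4 = 564
Step 2: Inverse prop: k = (564)*9; new y = k/8 = 564*9/8 = 1269/2
Final result = 1269/2

1269/2


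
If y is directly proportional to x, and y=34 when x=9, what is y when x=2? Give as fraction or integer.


Direct proportion: y = kx
Find k: k = 34/9 = 34/9
Compute y at x=2: y = 34/9 * 2
y = 68/9

68/9


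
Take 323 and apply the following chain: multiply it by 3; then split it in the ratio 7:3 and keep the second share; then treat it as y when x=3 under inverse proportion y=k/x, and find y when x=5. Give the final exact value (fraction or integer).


Start with 323.
Step 1: Multiply by 3: 323 * 3 = 969
Step 2: Split 7:3, second share = 969 * 3/10 = 2907/10
Step 3: Inverse prop: k = (2907/10)*3; new y = k/5 = 2907/10*3/5 = 8721/50
Final result = 8721/50

8721/50


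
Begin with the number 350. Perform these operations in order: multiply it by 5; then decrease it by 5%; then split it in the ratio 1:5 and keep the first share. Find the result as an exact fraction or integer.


Start with 350.
Step 1: Multiply by 5: 350 * 5 = 1750
Step 2: Decrease by 5%: 1750 * 95/100 = 3325/2
Step 3: Split 1:5, first share = 3325/2 * 1/6 = 3325/12
Final result = 3325/12

3325/12


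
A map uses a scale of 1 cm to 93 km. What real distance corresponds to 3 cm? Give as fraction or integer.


Map scale: 1 cm = 93 km
Measured distance on map = 3 cm
Set up proportion: 3 * 93 / 1
= 279 / 1
= 279 km

279


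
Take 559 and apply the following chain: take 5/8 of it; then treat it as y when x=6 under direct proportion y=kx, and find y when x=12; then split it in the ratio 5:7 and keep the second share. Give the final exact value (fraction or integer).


Start with 559.
Step 1: Take 5/8: 559 * 5/8 = 2795/8
Step 2: Direct prop: k = (2795/8)/6; new y = k*12 = 2795/8*12/6 = 2795/4
Step 3: Split 5:7, second share = 2795/4 * 7/12 = 19565/48
Final result = 19565/48

19565/48


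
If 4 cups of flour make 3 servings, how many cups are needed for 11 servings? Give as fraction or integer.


Original: 4 cups for 3 servings
Target servings = 11
Scaling factor = 11/3
New amount = 4 * 11/3
= 44/3
= 44/3 cups

44/3


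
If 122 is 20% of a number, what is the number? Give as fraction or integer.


Given: 122 is 20% of the whole
Set up: 122 = 20/100 * whole
whole = 122 * 100 / 20
whole = 12200 / 20
whole = 610

610


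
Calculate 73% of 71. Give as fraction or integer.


Compute 73% of 71
Convert percentage: 73% = 73/100
Multiply: 71 * 73/100
= 5183/100
= 5183/100

5183/100


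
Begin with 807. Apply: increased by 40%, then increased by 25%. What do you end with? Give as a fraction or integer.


Start: 807
Step 1: increase by 40% => multiply by 140/100
  807 * 140/100 = 5649/5
Step 2: increase by 25% => multiply by 125/100
  5649/5 * 125/100 = 5649/4
Final value = 5649/4

5649/4


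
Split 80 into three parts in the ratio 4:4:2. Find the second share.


Ratio = 4:4:2
Total parts = 4 + 4 + 2 = 10
Value per part = 80 / 10 = 8
First share = 4 * 8 = 32
Middle share = 4 * 8 = 32
Third share = 2 * 8 = 16

32


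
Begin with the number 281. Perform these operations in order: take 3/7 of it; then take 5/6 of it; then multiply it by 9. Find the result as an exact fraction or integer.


Start with 281.
Step 1: Take 3/7: 281 * 3/7 = 843/7
Step 2: Take 5/6: 843/7 * 5/6 = 1405/14
Step 3: Multiply by 9: 1405/14 * 9 = 12645/14
Final result = 12645/14

12645/14


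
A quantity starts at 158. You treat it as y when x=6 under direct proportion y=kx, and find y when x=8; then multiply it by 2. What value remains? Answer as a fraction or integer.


Start with 158.
Step 1: Direct prop: k = (158)/6; new y = k*8 = 158*8/6 = 632/3
Step 2: Multiply by 2: 632/3 * 2 = 1264/3
Final result = 1264/3

1264/3


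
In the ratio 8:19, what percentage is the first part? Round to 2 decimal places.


Total parts = 8 + 19 = 27
First part fraction = 8/27
Percentage = (8/27) * 100
= 0.296296 * 100
= 29.63%

29.63


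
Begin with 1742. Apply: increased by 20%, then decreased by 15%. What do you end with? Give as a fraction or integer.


Start: 1742
Step 1: increase by 20% => multiply by 120/100
  1742 * 120/100 = 10452/5
Step 2: decrease by 15% => multiply by 85/100
  10452/5 * 85/100 = 44421/25
Final value = 44421/25

44421/25


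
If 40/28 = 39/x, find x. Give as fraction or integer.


Setting up: 40/28 = 39/x
Cross multiply: 40 * x = 28 * 39
40x = 1092
x = 1092/40
x = 273/10

273/10


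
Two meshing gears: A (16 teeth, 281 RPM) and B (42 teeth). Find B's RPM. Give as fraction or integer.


Gear ratio: teeth_A * RPM_A = teeth_B * RPM_B
16 * 281 = 42 * RPM_B
4496 = 42 * RPM_B
RPM_B = 4496 / 42
RPM_B = 2248/21

2248/21


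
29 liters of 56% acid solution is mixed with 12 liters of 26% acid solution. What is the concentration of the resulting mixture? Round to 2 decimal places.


Solute in mixture 1 = 56% of 29 L = 29*56/100 = 406/25 L
Solute in mixture 2 = 26% of 12 L = 12*26/100 = 78/25 L
Total solute = 406/25 + 78/25 = 484/25 L
Total volume = 29 + 12 = 41 L
Final concentration = 484/25/41 * 100 = 47.22%

47.22


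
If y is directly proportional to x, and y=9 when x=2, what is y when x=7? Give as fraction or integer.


Direct proportion: y = kx
Find k: k = 9/2 = 9/2
Compute y at x=7: y = 9/2 * 7
y = 63/2

63/2


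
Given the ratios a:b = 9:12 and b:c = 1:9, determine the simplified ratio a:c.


Given a:b = 9:12 and b:c = 1:9
Make b consistent. Multiply first ratio by 1: a:b = 9:12
Multiply second ratio by 12: b:c = 12:108
Now b = 12 in both, so a:b:c = 9:12:108
Therefore a:c = 9:108
Simplify by GCD: a:c = 1:12

1:12


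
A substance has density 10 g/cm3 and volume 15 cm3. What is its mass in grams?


Using mass = density * volume
Density = 10 g/cm3
Volume = 15 cm3
Mass = 10 * 15
= 150 g

150


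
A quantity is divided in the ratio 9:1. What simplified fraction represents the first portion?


Total parts = 9 + 1 = 10
First part fraction = 9/10
Simplify: 9/10 = 9/10

9/10


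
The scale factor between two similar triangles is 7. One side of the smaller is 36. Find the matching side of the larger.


Similar triangles have proportional sides
Scale factor = 7
Smaller side = 36
Corresponding larger side = 36 * 7
= 252

252


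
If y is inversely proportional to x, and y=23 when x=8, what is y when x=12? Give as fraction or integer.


Inverse proportion: y = k/x
Find k: k = 8 * 23 = 184
Compute y at x=12: y = 184/12
y = 46/3

46/3


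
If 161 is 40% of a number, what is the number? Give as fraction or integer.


Given: 161 is 40% of the whole
Set up: 161 = 40/100 * whole
whole = 161 * 100 / 40
whole = 16100 / 40
whole = 805/2

805/2


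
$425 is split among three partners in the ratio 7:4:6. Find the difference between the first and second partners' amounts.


Total parts = 7 + 4 + 6 = 17
Value per part = 425 / 17 = 25
Shares: 7*25=175, 4*25=100, 6*25=150
First share = 175, second share = 100
Difference = |175 - 100| = 75

75


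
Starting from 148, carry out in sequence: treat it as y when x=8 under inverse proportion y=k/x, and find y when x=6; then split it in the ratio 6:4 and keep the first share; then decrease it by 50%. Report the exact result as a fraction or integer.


Start with 148.
Step 1: Inverse prop: k = (148)*8; new y = k/6 = 148*8/6 = 592/3
Step 2: Split 6:4, first share = 592/3 * 6/10 = 592/5
Step 3: Decrease by 50%: 592/5 * 50/100 = 296/5
Final result = 296/5

296/5


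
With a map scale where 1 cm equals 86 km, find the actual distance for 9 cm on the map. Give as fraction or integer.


Map scale: 1 cm = 86 km
Measured distance on map = 9 cm
Set up proportion: 9 * 86 / 1
= 774 / 1
= 774 km

774


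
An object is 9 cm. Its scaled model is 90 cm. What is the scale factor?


Original length = 9 cm
Scaled length = 90 cm
Scale factor = 90 / 9
= 10

10


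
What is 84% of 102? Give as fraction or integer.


Compute 84% of 102
Convert percentage: 84% = 84/100
Multiply: 102 * 84/100
= 8568/100
= 2142/25

2142/25


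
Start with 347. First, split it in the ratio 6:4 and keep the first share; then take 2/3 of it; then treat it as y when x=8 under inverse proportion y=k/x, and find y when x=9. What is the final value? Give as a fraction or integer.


Start with 347.
Step 1: Split 6:4, first share = 347 * 6/10 = 1041/5
Step 2: Take 2/3: 1041/5 * 2/3 = 694/5
Step 3: Inverse prop: k = (694/5)*8; new y = k/9 = 694/5*8/9 = 5552/45
Final result = 5552/45

5552/45


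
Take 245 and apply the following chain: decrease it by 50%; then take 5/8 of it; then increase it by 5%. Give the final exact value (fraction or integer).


Start with 245.
Step 1: Decrease by 50%: 245 * 50/100 = 245/2
Step 2: Take 5/8: 245/2 * 5/8 = 1225/16
Step 3: Increase by 5%: 1225/16 * 105/100 = 5145/64
Final result = 5145/64

5145/64


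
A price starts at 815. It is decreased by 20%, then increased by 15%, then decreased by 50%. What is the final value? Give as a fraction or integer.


Start: 815
Step 1: decrease by 20% => multiply by 80/100
  815 * 80/100 = 652
Step 2: increase by 15% => multiply by 115/100
  652 * 115/100 = 3749/5
Step 3: decrease by 50% => multiply by 50/100
  3749/5 * 50/100 = 3749/10
Final value = 3749/10

3749/10


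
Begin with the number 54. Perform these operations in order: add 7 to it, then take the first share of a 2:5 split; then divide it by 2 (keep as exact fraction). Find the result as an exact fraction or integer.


Start with 54.
Step 1: Add 7: 54+7=61; split 2:5 first = 61*2/7 = 122/7
Step 2: Divide by 2: 122/7 / 2 = 61/7
Final result = 61/7

61/7


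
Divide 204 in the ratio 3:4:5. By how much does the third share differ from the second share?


Total parts = 3 + 4 + 5 = 12
Value per part = 204 / 12 = 17
Shares: 3*17=51, 4*17=68, 5*17=85
Third share = 85, second share = 68
Difference = |85 - 68| = 17

17


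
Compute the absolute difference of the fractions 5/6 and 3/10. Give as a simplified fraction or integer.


Simplify: 5/6 = 5/6 and 3/10 = 3/10
Find common denominator: LCD = 30
Convert: 25/30 and 9/30
Difference = |25 - 9|/30 = 16/30
Simplified = 8/15

8/15


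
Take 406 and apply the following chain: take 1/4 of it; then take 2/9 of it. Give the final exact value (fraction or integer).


Start with 406.
Step 1: Take 1/4: 406 * 1/4 = 203/2
Step 2: Take 2/9: 203/2 * 2/9 = 203/9
Final result = 203/9

203/9


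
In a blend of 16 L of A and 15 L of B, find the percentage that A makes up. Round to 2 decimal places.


Volume of A = 16 L
Volume of B = 15 L
Total volume = 16 + 15 = 31 L
Percentage of A = (16/31) * 100
= 51.61%

51.61


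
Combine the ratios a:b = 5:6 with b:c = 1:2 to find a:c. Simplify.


Given a:b = 5:6 and b:c = 1:2
Make b consistent. Multiply first ratio by 1: a:b = 5:6
Multiply second ratio by 6: b:c = 6:12
Now b = 6 in both, so a:b:c = 5:6:12
Therefore a:c = 5:12
Simplify by GCD: a:c = 5:12

5:12


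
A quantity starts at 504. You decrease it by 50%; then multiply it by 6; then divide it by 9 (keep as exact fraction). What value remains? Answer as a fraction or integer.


Start with 504.
Step 1: Decrease by 50%: 504 * 50/100 = 252
Step 2: Multiply by 6: 252 * 6 = 1512
Step 3: Divide by 9: 1512 / 9 = 168
Final result = 168

168


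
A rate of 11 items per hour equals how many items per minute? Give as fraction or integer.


Converting from per hour to per minute
Rate = 11 items per hour
Divide by 60: 11/60
= 11/60 items per minute

11/60


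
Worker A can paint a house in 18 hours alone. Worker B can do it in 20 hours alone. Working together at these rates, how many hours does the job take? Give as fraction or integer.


Rate of A = 1/18 job per hour
Rate of B = 1/20 job per hour
Combined rate = 1/18 + 1/20
Find common denominator: (20 + 18)/(18*20) = 38/360
Combined rate = 19/180 job per hour
Time together = 1 / (19/180) = 180/19 hours

180/19


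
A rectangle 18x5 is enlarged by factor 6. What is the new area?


Original dimensions: 18 x 5
Enlargement factor = 6
New width = 18 * 6 = 108
New height = 5 * 6 = 30
New area = 108 * 30 = 3240

3240


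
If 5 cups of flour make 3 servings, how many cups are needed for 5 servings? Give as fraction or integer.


Original: 5 cups for 3 servings
Target servings = 5
Scaling factor = 5/3
New amount = 5 * 5/3
= 25/3
= 25/3 cups

25/3


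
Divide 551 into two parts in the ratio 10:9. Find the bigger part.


Total parts = 10 + 9 = 19
Value per part = 551 / 19 = 29
First share = 10 * 29 = 290
Second share = 9 * 29 = 261
Larger share = 290

290


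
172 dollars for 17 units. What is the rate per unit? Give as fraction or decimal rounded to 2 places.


Total dollars = 172
Number of units = 17
Unit rate = 172 / 17
= 10.12 dollars per unit

10.12


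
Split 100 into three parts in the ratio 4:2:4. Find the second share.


Ratio = 4:2:4
Total parts = 4 + 2 + 4 = 10
Value per part = 100 / 10 = 10
First share = 4 * 10 = 40
Middle share = 2 * 10 = 20
Third share = 4 * 10 = 40

20


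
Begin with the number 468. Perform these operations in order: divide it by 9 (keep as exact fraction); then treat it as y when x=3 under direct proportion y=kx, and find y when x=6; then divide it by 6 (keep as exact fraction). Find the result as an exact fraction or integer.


Start with 468.
Step 1: Divide by 9: 468 / 9 = 52
Step 2: Direct prop: k = (52)/3; new y = k*6 = 52*6/3 = 104
Step 3: Divide by 6: 104 / 6 = 52/3
Final result = 52/3

52/3


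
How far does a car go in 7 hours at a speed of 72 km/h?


Using distance = speed * time
Speed = 72 km/h
Time = 7 hours
Distance = 72 * 7
= 504 km

504


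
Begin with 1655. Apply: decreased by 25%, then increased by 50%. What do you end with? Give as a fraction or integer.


Start: 1655
Step 1: decrease by 25% => multiply by 75/100
  1655 * 75/100 = 4965/4
Step 2: increase by 50% => multiply by 150/100
  4965/4 * 150/100 = 14895/8
Final value = 14895/8

14895/8


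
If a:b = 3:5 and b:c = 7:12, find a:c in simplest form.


Given a:b = 3:5 and b:c = 7:12
Make b consistent. Multiply first ratio by 7: a:b = 21:35
Multiply second ratio by 5: b:c = 35:60
Now b = 35 in both, so a:b:c = 21:35:60
Therefore a:c = 21:60
Simplify by GCD: a:c = 7:20

7:20


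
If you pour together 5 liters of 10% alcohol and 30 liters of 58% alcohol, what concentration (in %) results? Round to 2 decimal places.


Solute in mixture 1 = 10% of 5 L = 5*10/100 = 1/2 L
Solute in mixture 2 = 58% of 30 L = 30*58/100 = 87/5 L
Total solute = 1/2 + 87/5 = 179/10 L
Total volume = 5 + 30 = 35 L
Final concentration = 179/10/35 * 100 = 51.14%

51.14


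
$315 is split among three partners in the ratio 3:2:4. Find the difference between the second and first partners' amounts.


Total parts = 3 + 2 + 4 = 9
Value per part = 315 / 9 = 35
Shares: 3*35=105, 2*35=70, 4*35=140
Second share = 70, first share = 105
Difference = |70 - 105| = 35

35


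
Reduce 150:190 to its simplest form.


Find GCD(150, 190)
GCD = 10
Divide both by 10: 150/10 = 15, 190/10 = 19
Simplified ratio = 15:19

15:19


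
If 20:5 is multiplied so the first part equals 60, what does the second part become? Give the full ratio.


Original ratio: 20:5
First term target: 60
Scale factor = 60 / 20 = 3
Multiply second term: 5 * 3 = 15
Equivalent ratio = 60:15

60:15


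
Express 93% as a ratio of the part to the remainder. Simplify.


Part = 93%, Remainder = 7%
Ratio = 93:7
GCD(93, 7) = 1
Simplify: 93:7 = 93:7

93:7


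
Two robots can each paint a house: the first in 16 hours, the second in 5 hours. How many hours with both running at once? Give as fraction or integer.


Rate of A = 1/16 job per hour
Rate of B = 1/5 job per hour
Combined rate = 1/16 + 1/5
Find common denominator: (5 + 16)/(16*5) = 21/80
Combined rate = 21/80 job per hour
Time together = 1 / (21/80) = 80/21 hours

80/21


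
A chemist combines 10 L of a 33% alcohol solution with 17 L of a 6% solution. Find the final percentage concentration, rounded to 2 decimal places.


Solute in mixture 1 = 33% of 10 L = 10*33/100 = 33/10 L
Solute in mixture 2 = 6% of 17 L = 17*6/100 = 51/50 L
Total solute = 33/10 + 51/50 = 108/25 L
Total volume = 10 + 17 = 27 L
Final concentration = 108/25/27 * 100 = 16.00%

16.00


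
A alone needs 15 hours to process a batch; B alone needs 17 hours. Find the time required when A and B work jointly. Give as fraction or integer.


Rate of A = 1/15 job per hour
Rate of B = 1/17 job per hour
Combined rate = 1/15 + 1/17
Find common denominator: (17 + 15)/(15*17) = 32/255
Combined rate = 32/255 job per hour
Time together = 1 / (32/255) = 255/32 hours

255/32


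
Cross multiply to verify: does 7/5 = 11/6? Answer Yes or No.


Cross multiply to check 7/5 = 11/6
Left cross product: 7 * 6 = 42
Right cross product: 5 * 11 = 55
42 != 55
Not equal, so proportions differ => No

No


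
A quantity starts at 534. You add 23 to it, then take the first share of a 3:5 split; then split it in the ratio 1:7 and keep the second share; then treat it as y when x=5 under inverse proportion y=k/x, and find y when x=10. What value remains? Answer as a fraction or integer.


Start with 534.
Step 1: Add 23: 534+23=557; split 3:5 first = 557*3/8 = 1671/8
Step 2: Split 1:7, second share = 1671/8 * 7/8 = 11697/64
Step 3: Inverse prop: k = (11697/64)*5; new y = k/10 = 11697/64*5/10 = 11697/128
Final result = 11697/128

11697/128


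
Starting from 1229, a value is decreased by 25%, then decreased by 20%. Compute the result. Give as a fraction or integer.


Start: 1229
Step 1: decrease by 25% => multiply by 75/100
  1229 * 75/100 = 3687/4
Step 2: decrease by 20% => multiply by 80/100
  3687/4 * 80/100 = 3687/5
Final value = 3687/5

3687/5


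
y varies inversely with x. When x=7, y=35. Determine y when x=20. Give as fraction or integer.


Inverse proportion: y = k/x
Find k: k = 7 * 35 = 245
Compute y at x=20: y = 245/20
y = 49/4

49/4


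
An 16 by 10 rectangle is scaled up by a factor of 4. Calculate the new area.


Original dimensions: 16 x 10
Enlargement factor = 4
New width = 16 * 4 = 64
New height = 10 * 4 = 40
New area = 64 * 40 = 2560

2560


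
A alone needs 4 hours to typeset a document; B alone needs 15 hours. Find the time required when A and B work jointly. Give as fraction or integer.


Rate of A = 1/4 job per hour
Rate of B = 1/15 job per hour
Combined rate = 1/4 + 1/15
Find common denominator: (15 + 4)/(4*15) = 19/60
Combined rate = 19/60 job per hour
Time together = 1 / (19/60) = 60/19 hours

60/19


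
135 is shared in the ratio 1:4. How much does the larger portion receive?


Total parts = 1 + 4 = 5
Value per part = 135 / 5 = 27
First share = 1 * 27 = 27
Second share = 4 * 27 = 108
Larger share = 108

108


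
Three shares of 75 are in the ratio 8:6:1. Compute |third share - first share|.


Total parts = 8 + 6 + 1 = 15
Value per part = 75 / 15 = 5
Shares: 8*5=40, 6*5=30, 1*5=5
Third share = 5, first share = 40
Difference = |5 - 40| = 35

35


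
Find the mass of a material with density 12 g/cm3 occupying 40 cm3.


Using mass = density * volume
Density = 12 g/cm3
Volume = 40 cm3
Mass = 12 * 40
= 480 g

480


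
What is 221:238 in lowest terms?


Find GCD(221, 238)
GCD = 17
Divide both by 17: 221/17 = 13, 238/17 = 14
Simplified ratio = 13:14

13:14
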